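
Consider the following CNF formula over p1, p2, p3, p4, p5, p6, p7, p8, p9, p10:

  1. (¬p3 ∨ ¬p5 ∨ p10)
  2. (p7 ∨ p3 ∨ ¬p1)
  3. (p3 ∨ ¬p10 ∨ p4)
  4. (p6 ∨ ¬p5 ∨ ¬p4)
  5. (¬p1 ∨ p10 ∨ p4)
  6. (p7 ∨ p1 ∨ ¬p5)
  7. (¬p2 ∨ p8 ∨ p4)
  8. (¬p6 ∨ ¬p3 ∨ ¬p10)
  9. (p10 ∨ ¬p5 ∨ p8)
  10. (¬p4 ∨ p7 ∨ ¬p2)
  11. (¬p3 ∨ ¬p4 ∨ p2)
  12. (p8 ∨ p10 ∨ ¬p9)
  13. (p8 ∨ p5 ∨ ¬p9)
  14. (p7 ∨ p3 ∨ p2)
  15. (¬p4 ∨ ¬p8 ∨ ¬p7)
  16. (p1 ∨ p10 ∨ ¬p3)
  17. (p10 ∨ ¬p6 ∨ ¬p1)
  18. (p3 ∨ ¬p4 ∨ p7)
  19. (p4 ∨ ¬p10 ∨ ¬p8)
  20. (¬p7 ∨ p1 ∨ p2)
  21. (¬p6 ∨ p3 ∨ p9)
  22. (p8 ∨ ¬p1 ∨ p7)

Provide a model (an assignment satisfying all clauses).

Set p1 = True and propagate.
Try p2 = False.
The remaining clauses are satisfied by p3 = False, p4 = True, p5 = True, p6 = True, p7 = True, p8 = False, p9 = True, p10 = True.
Check each clause:
  1. (¬p3 ∨ p10 ∨ ¬p5) — p10 is true.
  2. (p3 ∨ ¬p1 ∨ p7) — p7 is true.
  3. (p4 ∨ ¬p10 ∨ p3) — p4 is true.
  4. (¬p4 ∨ ¬p5 ∨ p6) — p6 is true.
  5. (p10 ∨ p4 ∨ ¬p1) — p10 is true.
  6. (p7 ∨ p1 ∨ ¬p5) — p1 is true.
  7. (p4 ∨ ¬p2 ∨ p8) — p4 is true.
  8. (¬p3 ∨ ¬p10 ∨ ¬p6) — ¬p3 is true.
  9. (¬p5 ∨ p8 ∨ p10) — p10 is true.
  10. (¬p4 ∨ p7 ∨ ¬p2) — ¬p2 is true.
  11. (p2 ∨ ¬p3 ∨ ¬p4) — ¬p3 is true.
  12. (¬p9 ∨ p8 ∨ p10) — p10 is true.
  13. (p5 ∨ ¬p9 ∨ p8) — p5 is true.
  14. (p3 ∨ p7 ∨ p2) — p7 is true.
  15. (¬p7 ∨ ¬p4 ∨ ¬p8) — ¬p8 is true.
  16. (p10 ∨ ¬p3 ∨ p1) — p1 is true.
  17. (p10 ∨ ¬p6 ∨ ¬p1) — p10 is true.
  18. (p7 ∨ ¬p4 ∨ p3) — p7 is true.
  19. (¬p8 ∨ p4 ∨ ¬p10) — ¬p8 is true.
  20. (¬p7 ∨ p2 ∨ p1) — p1 is true.
  21. (p9 ∨ p3 ∨ ¬p6) — p9 is true.
  22. (¬p1 ∨ p7 ∨ p8) — p7 is true.

p1=T, p2=F, p3=F, p4=T, p5=T, p6=T, p7=T, p8=F, p9=T, p10=T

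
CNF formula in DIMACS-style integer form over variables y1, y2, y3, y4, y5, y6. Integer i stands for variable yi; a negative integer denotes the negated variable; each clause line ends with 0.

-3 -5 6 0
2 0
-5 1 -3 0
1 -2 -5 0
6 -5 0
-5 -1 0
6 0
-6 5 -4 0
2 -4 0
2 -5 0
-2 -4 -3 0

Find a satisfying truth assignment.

y1=True, y2=True, y3=True, y4=False, y5=False, y6=True

Check each clause:
  1. (NOT y3 OR y6 OR NOT y5) — NOT y5 is true.
  2. (y2) — y2 is true.
  3. (y1 OR NOT y3 OR NOT y5) — y1 is true.
  4. (NOT y5 OR y1 OR NOT y2) — y1 is true.
  5. (NOT y5 OR y6) — NOT y5 is true.
  6. (NOT y5 OR NOT y1) — NOT y5 is true.
  7. (y6) — y6 is true.
  8. (NOT y6 OR y5 OR NOT y4) — NOT y4 is true.
  9. (y2 OR NOT y4) — y2 is true.
  10. (y2 OR NOT y5) — y2 is true.
  11. (NOT y3 OR NOT y4 OR NOT y2) — NOT y4 is true.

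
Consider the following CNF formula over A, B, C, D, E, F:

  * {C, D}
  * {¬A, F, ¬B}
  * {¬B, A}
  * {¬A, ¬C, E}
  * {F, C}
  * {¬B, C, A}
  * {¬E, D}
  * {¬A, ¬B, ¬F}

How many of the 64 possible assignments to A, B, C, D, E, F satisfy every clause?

12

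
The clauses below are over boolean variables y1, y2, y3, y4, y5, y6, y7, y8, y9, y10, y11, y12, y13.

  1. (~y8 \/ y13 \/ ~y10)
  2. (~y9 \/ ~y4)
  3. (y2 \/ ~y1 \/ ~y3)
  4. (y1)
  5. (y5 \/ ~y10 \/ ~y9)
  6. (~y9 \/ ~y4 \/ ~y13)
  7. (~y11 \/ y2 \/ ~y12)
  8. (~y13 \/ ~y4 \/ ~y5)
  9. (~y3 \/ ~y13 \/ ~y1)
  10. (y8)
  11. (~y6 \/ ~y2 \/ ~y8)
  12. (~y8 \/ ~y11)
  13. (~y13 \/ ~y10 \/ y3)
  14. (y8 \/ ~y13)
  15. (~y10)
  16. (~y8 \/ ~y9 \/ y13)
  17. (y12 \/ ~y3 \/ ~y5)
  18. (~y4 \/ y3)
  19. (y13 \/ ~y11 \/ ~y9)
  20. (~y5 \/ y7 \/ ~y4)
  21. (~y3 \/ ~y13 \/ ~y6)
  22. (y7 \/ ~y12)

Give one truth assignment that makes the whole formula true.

y1=T  y2=T  y3=F  y4=F  y5=T  y6=F  y7=F  y8=T  y9=T  y10=F  y11=F  y12=F  y13=T

Check each clause:
  1. (~y8 \/ y13 \/ ~y10) — y13 is true.
  2. (~y9 \/ ~y4) — ~y4 is true.
  3. (y2 \/ ~y1 \/ ~y3) — y2 is true.
  4. (y1) — y1 is true.
  5. (y5 \/ ~y9 \/ ~y10) — y5 is true.
  6. (~y13 \/ ~y4 \/ ~y9) — ~y4 is true.
  7. (y2 \/ ~y12 \/ ~y11) — y2 is true.
  8. (~y5 \/ ~y4 \/ ~y13) — ~y4 is true.
  9. (~y3 \/ ~y13 \/ ~y1) — ~y3 is true.
  10. (y8) — y8 is true.
  11. (~y2 \/ ~y8 \/ ~y6) — ~y6 is true.
  12. (~y11 \/ ~y8) — ~y11 is true.
  13. (~y10 \/ y3 \/ ~y13) — ~y10 is true.
  14. (y8 \/ ~y13) — y8 is true.
  15. (~y10) — ~y10 is true.
  16. (~y9 \/ y13 \/ ~y8) — y13 is true.
  17. (~y5 \/ y12 \/ ~y3) — ~y3 is true.
  18. (~y4 \/ y3) — ~y4 is true.
  19. (~y11 \/ y13 \/ ~y9) — ~y11 is true.
  20. (y7 \/ ~y5 \/ ~y4) — ~y4 is true.
  21. (~y6 \/ ~y3 \/ ~y13) — ~y6 is true.
  22. (~y12 \/ y7) — ~y12 is true.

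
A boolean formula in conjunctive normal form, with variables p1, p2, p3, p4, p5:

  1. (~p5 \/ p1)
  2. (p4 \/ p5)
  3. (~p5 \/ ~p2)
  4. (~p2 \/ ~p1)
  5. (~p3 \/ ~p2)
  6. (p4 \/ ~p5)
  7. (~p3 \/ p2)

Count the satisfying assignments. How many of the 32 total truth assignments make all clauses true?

The models are:
  p1=0 p2=0 p3=0 p4=1 p5=0
  p1=0 p2=1 p3=0 p4=1 p5=0
  p1=1 p2=0 p3=0 p4=1 p5=0
  p1=1 p2=0 p3=0 p4=1 p5=1
Count: 4.

4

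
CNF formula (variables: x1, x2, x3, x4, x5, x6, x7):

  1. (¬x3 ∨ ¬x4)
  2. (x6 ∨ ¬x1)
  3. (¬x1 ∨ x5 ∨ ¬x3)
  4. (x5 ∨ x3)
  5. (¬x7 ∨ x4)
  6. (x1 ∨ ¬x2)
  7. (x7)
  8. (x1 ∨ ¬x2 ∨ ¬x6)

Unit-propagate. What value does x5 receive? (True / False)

True

(x7) is a unit clause: x7 = True.
(x4 ∨ ¬x7): since x7 = True, the clause reduces to (x4). x4 = True.
From (¬x4 ∨ ¬x3) and x4 = True: x3 = False.
(x3 ∨ x5) with x3 = False leaves only x5, so x5 = True.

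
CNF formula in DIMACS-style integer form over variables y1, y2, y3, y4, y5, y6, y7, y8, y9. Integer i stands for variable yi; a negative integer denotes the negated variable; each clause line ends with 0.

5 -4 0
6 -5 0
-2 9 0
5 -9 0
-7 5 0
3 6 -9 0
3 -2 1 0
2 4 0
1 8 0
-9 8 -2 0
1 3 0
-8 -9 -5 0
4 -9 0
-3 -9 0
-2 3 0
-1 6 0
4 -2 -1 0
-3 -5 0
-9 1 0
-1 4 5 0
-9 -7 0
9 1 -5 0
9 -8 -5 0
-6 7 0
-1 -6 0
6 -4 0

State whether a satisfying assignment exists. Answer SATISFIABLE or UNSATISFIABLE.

UNSATISFIABLE

y9 = True:
  propagation gives y5=True, y6=True, y8=False, y1=True; an empty clause results — contradiction.
y9 = False:
  propagation gives y2=False, y4=True, y5=True, y6=True; an empty clause results — contradiction.
Every branch closes, so no satisfying assignment exists.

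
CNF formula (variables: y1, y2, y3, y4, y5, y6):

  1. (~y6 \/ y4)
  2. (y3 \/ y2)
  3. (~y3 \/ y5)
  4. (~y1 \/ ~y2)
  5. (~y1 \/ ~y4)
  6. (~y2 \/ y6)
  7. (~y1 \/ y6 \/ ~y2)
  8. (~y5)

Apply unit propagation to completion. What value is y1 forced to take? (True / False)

Unit clause (~y5) sets y5 = False.
(~y3 \/ y5) with y5 = False leaves only ~y3, so y3 = False.
(y3 \/ y2): since y3 = False, the clause reduces to (y2). y2 = True.
From (~y1 \/ ~y2) and y2 = True: y1 = False.

False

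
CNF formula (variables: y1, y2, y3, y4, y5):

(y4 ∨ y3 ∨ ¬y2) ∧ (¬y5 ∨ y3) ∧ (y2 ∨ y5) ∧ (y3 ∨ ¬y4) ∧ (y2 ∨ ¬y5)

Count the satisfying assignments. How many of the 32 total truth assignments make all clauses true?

Split on y2, then y3.
  y2=T, y3=T: y1, y4, y5 free → 2^3 = 8.
  y2=T, y3=F: a clause becomes empty — 0.
  y2=F, y3=T: a clause becomes empty — 0.
  y2=F, y3=F: a clause becomes empty — 0.
Total: 8 + 0 + 0 + 0 = 8.

8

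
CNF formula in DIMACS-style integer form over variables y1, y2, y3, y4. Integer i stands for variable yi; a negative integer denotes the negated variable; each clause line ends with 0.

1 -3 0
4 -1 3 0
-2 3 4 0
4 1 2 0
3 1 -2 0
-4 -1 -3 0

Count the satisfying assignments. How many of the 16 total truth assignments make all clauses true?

The models are:
  y1=0 y2=0 y3=0 y4=1
  y1=1 y2=0 y3=0 y4=1
  y1=1 y2=0 y3=1 y4=0
  y1=1 y2=1 y3=0 y4=1
  y1=1 y2=1 y3=1 y4=0
Count: 5.

5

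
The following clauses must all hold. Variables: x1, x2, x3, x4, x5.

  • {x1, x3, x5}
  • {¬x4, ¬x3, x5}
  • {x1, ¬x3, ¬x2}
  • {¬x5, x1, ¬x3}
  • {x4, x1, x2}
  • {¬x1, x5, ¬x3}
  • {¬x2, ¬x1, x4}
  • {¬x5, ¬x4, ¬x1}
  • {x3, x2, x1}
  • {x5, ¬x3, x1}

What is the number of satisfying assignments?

7

The models are:
  x1=F x2=T x3=F x4=F x5=T
  x1=F x2=T x3=F x4=T x5=T
  x1=T x2=F x3=F x4=F x5=F
  x1=T x2=F x3=F x4=F x5=T
  x1=T x2=F x3=F x4=T x5=F
  x1=T x2=F x3=T x4=F x5=T
  x1=T x2=T x3=F x4=T x5=F
Count: 7.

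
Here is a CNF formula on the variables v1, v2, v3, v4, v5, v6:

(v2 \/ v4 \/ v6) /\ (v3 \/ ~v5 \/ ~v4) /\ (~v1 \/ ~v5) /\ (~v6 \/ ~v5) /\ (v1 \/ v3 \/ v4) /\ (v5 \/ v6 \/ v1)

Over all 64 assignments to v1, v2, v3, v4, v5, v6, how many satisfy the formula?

Split on v5, then v1.
  v5=T, v1=T: a clause becomes empty — 0.
  v5=T, v1=F: remaining (v2,v3,v4,v6) ∈ {(F,T,T,F); (T,T,F,F); (T,T,T,F)} — 3.
  v5=F, v1=T: v3 free; 7 ways for (v2,v4,v6) × 2^1 = 14.
  v5=F, v1=F: v2 free; 3 ways for (v3,v4,v6) × 2^1 = 6.
Total: 0 + 3 + 14 + 6 = 23.

23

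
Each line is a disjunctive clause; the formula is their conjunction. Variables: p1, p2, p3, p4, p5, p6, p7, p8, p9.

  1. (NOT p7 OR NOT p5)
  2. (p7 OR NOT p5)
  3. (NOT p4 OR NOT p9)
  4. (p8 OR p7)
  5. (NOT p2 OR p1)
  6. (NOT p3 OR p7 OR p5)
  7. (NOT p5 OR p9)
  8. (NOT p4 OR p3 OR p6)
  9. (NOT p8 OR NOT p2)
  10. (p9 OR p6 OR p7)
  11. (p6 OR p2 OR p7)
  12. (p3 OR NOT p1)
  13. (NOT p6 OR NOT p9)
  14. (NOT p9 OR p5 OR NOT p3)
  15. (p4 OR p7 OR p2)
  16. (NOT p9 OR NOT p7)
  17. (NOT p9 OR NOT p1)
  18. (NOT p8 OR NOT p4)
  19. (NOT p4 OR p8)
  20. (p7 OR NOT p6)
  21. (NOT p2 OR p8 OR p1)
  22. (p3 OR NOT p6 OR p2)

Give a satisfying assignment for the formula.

p1=True, p2=False, p3=True, p4=False, p5=False, p6=True, p7=True, p8=True, p9=False

Check each clause:
  1. (NOT p7 OR NOT p5) — NOT p5 is true.
  2. (p7 OR NOT p5) — NOT p5 is true.
  3. (NOT p9 OR NOT p4) — NOT p4 is true.
  4. (p8 OR p7) — p8 is true.
  5. (NOT p2 OR p1) — p1 is true.
  6. (NOT p3 OR p7 OR p5) — p7 is true.
  7. (p9 OR NOT p5) — NOT p5 is true.
  8. (p3 OR NOT p4 OR p6) — p3 is true.
  9. (NOT p2 OR NOT p8) — NOT p2 is true.
  10. (p7 OR p6 OR p9) — p6 is true.
  11. (p2 OR p6 OR p7) — p6 is true.
  12. (p3 OR NOT p1) — p3 is true.
  13. (NOT p6 OR NOT p9) — NOT p9 is true.
  14. (NOT p9 OR p5 OR NOT p3) — NOT p9 is true.
  15. (p7 OR p4 OR p2) — p7 is true.
  16. (NOT p9 OR NOT p7) — NOT p9 is true.
  17. (NOT p9 OR NOT p1) — NOT p9 is true.
  18. (NOT p4 OR NOT p8) — NOT p4 is true.
  19. (NOT p4 OR p8) — p8 is true.
  20. (NOT p6 OR p7) — p7 is true.
  21. (NOT p2 OR p1 OR p8) — p8 is true.
  22. (p3 OR NOT p6 OR p2) — p3 is true.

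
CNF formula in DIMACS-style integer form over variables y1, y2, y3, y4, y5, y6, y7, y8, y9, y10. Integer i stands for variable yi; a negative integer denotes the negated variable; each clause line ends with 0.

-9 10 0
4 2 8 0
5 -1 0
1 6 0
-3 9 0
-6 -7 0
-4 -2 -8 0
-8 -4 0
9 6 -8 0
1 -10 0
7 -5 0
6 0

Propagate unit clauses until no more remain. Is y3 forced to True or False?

False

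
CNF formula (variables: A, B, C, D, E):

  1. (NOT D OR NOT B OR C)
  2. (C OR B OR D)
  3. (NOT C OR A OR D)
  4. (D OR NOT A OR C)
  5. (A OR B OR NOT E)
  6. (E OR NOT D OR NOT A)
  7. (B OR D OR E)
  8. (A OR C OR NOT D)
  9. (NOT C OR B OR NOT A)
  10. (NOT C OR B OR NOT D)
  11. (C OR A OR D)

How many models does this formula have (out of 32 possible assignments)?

The models are:
  A=0 B=1 C=1 D=1 E=0
  A=0 B=1 C=1 D=1 E=1
  A=1 B=0 C=0 D=1 E=1
  A=1 B=1 C=1 D=0 E=0
  A=1 B=1 C=1 D=0 E=1
  A=1 B=1 C=1 D=1 E=1
Count: 6.

6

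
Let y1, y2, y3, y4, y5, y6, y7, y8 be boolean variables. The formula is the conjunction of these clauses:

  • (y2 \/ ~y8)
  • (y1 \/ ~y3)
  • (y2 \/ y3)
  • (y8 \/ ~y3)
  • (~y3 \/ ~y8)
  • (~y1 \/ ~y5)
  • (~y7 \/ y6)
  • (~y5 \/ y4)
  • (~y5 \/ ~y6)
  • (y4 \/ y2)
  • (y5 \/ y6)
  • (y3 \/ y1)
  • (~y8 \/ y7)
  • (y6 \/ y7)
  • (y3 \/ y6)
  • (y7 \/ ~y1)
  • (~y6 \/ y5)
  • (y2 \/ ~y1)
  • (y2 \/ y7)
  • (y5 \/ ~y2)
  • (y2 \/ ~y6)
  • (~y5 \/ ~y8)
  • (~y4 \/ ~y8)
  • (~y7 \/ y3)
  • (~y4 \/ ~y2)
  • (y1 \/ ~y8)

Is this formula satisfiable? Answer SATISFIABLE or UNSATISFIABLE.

UNSATISFIABLE

y2 = True:
  propagation gives y5=True, y1=False, y3=False; an empty clause results — contradiction.
y2 = False:
  propagation gives y8=False, y3=True; an empty clause results — contradiction.
Every branch closes, so no satisfying assignment exists.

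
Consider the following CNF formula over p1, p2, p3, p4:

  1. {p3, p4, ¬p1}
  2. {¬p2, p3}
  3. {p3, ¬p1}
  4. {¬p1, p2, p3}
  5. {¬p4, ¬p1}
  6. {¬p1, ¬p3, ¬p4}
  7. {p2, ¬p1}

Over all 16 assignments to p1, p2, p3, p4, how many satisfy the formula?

7

The models are:
  p1=F p2=F p3=F p4=F
  p1=F p2=F p3=F p4=T
  p1=F p2=F p3=T p4=F
  p1=F p2=F p3=T p4=T
  p1=F p2=T p3=T p4=F
  p1=F p2=T p3=T p4=T
  p1=T p2=T p3=T p4=F
That's 7 in total.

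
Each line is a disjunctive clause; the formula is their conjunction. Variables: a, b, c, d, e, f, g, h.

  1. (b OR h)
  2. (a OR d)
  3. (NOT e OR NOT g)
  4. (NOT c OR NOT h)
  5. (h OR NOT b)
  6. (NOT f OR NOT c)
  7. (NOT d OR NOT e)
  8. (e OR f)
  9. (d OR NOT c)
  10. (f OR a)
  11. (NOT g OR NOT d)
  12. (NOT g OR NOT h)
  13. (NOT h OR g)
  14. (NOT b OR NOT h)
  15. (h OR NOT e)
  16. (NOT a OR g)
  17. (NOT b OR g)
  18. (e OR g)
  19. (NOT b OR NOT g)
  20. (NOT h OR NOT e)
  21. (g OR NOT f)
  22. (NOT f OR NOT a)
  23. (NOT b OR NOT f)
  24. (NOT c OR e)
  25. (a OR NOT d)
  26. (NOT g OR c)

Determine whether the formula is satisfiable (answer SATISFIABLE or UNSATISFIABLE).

g = True:
  propagation gives e=False, f=True, c=False; an empty clause results — contradiction.
g = False:
  propagation gives h=False, b=True; an empty clause results — contradiction.
Every branch closes, so no satisfying assignment exists.

UNSATISFIABLE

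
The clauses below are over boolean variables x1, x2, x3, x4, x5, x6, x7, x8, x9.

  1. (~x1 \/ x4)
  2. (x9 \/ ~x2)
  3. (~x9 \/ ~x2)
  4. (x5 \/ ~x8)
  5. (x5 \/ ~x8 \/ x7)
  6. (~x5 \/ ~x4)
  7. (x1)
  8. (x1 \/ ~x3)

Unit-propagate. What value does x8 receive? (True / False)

False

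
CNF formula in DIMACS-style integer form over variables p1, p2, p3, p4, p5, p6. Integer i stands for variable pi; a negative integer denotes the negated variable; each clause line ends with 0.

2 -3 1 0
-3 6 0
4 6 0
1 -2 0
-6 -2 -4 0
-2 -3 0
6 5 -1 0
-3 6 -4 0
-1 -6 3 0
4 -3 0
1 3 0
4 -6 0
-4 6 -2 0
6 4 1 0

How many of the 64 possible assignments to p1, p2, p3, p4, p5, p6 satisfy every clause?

3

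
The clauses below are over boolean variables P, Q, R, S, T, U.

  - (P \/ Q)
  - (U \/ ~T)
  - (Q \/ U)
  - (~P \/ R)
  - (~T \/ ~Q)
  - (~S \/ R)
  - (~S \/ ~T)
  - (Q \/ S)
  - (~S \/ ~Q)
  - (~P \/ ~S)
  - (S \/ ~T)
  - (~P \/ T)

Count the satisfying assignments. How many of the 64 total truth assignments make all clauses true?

Satisfying assignments:
  P=0 Q=1 R=0 S=0 T=0 U=0
  P=0 Q=1 R=0 S=0 T=0 U=1
  P=0 Q=1 R=1 S=0 T=0 U=0
  P=0 Q=1 R=1 S=0 T=0 U=1
Count: 4.

4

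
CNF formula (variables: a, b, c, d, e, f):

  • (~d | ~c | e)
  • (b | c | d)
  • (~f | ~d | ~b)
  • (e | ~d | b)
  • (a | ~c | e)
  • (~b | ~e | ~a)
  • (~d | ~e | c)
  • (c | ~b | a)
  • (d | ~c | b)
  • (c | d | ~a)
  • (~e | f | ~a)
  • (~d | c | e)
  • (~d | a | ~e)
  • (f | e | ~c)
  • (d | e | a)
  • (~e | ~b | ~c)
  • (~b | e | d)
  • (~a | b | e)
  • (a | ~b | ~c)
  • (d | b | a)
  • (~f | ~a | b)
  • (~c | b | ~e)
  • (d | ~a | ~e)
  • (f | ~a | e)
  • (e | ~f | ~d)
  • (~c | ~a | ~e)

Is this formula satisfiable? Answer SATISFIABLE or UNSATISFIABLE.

e = True:
  a = True:
    propagation gives b=False, f=True; an empty clause results — contradiction.
  a = False:
    propagation gives d=False, b=True, c=True; an empty clause results — contradiction.
e = False:
  d = True:
    propagation gives c=False; an empty clause results — contradiction.
  d = False:
    propagation gives a=True, c=True, b=True; an empty clause results — contradiction.
Every branch closes, so no satisfying assignment exists.

UNSATISFIABLE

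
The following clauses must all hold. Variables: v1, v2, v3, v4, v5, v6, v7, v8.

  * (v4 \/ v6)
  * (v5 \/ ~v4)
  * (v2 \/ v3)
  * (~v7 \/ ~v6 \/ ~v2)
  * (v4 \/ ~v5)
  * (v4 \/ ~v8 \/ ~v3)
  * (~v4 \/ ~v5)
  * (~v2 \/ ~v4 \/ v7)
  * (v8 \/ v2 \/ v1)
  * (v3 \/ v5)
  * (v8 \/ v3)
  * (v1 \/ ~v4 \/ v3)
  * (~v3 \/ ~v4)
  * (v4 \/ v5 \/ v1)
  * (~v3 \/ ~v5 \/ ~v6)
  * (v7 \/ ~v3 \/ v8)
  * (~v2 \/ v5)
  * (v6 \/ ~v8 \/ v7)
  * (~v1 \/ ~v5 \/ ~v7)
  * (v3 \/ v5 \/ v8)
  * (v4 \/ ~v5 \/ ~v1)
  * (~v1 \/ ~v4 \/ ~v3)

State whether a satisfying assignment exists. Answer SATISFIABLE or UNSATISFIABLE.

Branch on v1: take v1 = True.
Branch on v2: take v2 = False.
  then v3 is forced to True.
  then v4 is forced to False.
  then v6 is forced to True.
  then v5 is forced to False.
  then v8 is forced to False.
  then v7 is forced to True.
So v1=True, v2=False, v3=True, v4=False, v5=False, v6=True, v7=True, v8=False is a satisfying assignment.

SATISFIABLE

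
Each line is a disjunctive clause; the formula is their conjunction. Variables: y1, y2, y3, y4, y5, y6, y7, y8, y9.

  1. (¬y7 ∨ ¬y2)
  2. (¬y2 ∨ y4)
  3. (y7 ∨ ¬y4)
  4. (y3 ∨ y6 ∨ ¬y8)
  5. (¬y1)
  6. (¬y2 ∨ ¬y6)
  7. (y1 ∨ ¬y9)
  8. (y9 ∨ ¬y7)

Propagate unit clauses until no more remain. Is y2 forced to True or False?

(¬y1) stands alone — y1 = False.
In (¬y9 ∨ y1), y1 is now false; ¬y9 must hold, so y9 = False.
(y9 ∨ ¬y7) with y9 = False leaves only ¬y7, so y7 = False.
(¬y4 ∨ y7): since y7 = False, the clause reduces to (¬y4). y4 = False.
From (¬y2 ∨ y4) and y4 = False: y2 = False.

False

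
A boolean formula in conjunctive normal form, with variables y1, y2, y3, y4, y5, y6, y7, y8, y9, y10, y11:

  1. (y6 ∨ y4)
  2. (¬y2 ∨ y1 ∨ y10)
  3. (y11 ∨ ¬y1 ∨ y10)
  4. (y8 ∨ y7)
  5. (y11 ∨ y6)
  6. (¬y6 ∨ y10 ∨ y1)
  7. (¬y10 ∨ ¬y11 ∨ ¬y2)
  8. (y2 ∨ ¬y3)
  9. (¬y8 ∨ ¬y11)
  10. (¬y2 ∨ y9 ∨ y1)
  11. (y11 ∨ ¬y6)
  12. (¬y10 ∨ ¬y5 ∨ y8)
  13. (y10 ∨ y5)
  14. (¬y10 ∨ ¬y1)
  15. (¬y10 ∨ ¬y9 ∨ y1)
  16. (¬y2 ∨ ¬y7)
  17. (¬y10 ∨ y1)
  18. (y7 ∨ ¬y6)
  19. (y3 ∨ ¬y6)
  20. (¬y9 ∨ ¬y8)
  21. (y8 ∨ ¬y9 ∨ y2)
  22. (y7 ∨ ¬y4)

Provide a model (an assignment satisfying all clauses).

Try y1 = True.
  then y10 is forced to False.
  then y11 is forced to True.
  then y8 is forced to False.
  then y7 is forced to True.
  then y5 is forced to True.
  then y2 is forced to False.
  then y3 is forced to False.
  then y6 is forced to False.
  then y4 is forced to True.
  then y9 is forced to False.
Every clause has at least one true literal under this assignment.

y1 = 1, y2 = 0, y3 = 0, y4 = 1, y5 = 1, y6 = 0, y7 = 1, y8 = 0, y9 = 0, y10 = 0, y11 = 1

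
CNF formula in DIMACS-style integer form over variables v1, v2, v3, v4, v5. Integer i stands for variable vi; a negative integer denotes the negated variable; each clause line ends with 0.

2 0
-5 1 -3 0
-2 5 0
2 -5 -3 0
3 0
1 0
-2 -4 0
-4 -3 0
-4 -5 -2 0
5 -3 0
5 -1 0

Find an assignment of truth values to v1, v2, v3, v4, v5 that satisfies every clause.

Unit propagation: (v2) forces v2 = True.
Unit propagation: (v5) forces v5 = True.
Unit propagation: (v3) forces v3 = True.
Unit propagation: (v1) forces v1 = True.
Unit propagation: (~v4) forces v4 = False.
Every clause has at least one true literal under this assignment.

v1=True, v2=True, v3=True, v4=False, v5=True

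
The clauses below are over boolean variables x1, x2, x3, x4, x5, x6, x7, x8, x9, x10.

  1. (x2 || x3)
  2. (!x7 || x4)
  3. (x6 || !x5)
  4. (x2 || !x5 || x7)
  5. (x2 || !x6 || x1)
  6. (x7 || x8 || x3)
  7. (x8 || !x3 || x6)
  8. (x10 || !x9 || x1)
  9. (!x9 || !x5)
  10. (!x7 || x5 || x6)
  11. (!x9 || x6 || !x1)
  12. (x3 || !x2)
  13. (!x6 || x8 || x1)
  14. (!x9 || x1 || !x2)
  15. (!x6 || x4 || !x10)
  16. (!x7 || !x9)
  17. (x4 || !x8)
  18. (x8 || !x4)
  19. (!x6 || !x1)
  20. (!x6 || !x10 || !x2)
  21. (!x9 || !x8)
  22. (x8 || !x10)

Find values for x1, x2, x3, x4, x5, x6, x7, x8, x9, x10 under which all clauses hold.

x1=F, x2=F, x3=T, x4=T, x5=F, x6=F, x7=F, x8=T, x9=F, x10=F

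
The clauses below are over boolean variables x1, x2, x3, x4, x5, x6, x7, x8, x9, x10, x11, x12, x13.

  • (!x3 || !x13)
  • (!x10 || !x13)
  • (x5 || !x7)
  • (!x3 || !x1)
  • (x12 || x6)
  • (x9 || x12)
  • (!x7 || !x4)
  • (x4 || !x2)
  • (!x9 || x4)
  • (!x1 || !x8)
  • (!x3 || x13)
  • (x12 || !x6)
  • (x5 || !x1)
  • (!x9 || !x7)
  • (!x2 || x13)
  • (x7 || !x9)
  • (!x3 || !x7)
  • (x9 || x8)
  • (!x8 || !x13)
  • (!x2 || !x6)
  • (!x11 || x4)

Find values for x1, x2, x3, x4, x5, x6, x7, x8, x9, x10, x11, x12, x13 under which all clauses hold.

x1 occurs only negated in the remaining clauses — set x1 = False.
Pure literal: x2 appears only negated; assign x2 = False.
Try x3 = False.
Try x4 = True.
  then x7 is forced to False.
  then x9 is forced to False.
  then x12 is forced to True.
  then x8 is forced to True.
  then x13 is forced to False.
x5, x6, x10, x11 are now unconstrained; take x5 = True, x6 = True, x10 = True, x11 = True.

x1 = F, x2 = F, x3 = F, x4 = T, x5 = T, x6 = T, x7 = F, x8 = T, x9 = F, x10 = T, x11 = T, x12 = T, x13 = F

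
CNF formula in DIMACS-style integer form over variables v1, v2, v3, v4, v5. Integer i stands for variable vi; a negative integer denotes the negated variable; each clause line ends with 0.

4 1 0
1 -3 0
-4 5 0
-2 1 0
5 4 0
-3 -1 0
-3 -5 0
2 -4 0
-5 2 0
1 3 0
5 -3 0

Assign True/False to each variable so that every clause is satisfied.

v1=1, v2=1, v3=0, v4=1, v5=1

Check each clause:
  1. (v1 ∨ v4) — v1 is true.
  2. (¬v3 ∨ v1) — v1 is true.
  3. (v5 ∨ ¬v4) — v5 is true.
  4. (v1 ∨ ¬v2) — v1 is true.
  5. (v5 ∨ v4) — v4 is true.
  6. (¬v3 ∨ ¬v1) — ¬v3 is true.
  7. (¬v3 ∨ ¬v5) — ¬v3 is true.
  8. (v2 ∨ ¬v4) — v2 is true.
  9. (v2 ∨ ¬v5) — v2 is true.
  10. (v1 ∨ v3) — v1 is true.
  11. (¬v3 ∨ v5) — ¬v3 is true.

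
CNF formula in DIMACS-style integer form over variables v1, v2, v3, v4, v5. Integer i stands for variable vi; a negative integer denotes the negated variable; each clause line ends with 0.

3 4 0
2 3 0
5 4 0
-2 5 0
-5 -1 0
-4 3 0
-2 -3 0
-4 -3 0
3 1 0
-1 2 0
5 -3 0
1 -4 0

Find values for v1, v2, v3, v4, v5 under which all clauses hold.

Set v1 = False and propagate.
  then v3 is forced to True.
  then v2 is forced to False.
  then v4 is forced to False.
  then v5 is forced to True.
Check each clause:
  1. (v4 || v3) — v3 is true.
  2. (v3 || v2) — v3 is true.
  3. (v5 || v4) — v5 is true.
  4. (v5 || !v2) — v5 is true.
  5. (!v1 || !v5) — !v1 is true.
  6. (!v4 || v3) — v3 is true.
  7. (!v3 || !v2) — !v2 is true.
  8. (!v3 || !v4) — !v4 is true.
  9. (v1 || v3) — v3 is true.
  10. (!v1 || v2) — !v1 is true.
  11. (!v3 || v5) — v5 is true.
  12. (v1 || !v4) — !v4 is true.

v1=False, v2=False, v3=True, v4=False, v5=True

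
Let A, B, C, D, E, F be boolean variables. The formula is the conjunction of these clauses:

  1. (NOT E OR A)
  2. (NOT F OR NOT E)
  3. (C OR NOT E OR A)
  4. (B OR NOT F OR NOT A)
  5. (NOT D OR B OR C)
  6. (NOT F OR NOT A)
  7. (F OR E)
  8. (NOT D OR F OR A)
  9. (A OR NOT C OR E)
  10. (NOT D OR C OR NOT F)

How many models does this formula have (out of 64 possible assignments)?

9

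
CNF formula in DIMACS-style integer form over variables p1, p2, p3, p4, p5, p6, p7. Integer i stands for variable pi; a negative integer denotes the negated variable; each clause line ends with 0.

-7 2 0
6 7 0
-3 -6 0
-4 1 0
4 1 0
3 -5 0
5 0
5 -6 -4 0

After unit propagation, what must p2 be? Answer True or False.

True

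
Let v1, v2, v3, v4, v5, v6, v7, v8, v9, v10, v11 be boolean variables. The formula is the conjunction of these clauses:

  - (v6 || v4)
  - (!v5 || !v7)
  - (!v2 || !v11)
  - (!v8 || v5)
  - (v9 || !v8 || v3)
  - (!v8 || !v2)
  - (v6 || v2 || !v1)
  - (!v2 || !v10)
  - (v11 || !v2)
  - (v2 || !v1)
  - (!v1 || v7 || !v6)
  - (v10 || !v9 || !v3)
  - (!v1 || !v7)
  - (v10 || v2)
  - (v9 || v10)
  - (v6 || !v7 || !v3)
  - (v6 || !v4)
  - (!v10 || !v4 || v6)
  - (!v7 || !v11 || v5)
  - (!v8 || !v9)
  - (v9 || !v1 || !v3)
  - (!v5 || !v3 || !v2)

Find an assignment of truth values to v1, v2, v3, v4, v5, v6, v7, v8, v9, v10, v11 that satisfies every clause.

v1=0, v2=0, v3=1, v4=0, v5=0, v6=1, v7=1, v8=0, v9=1, v10=1, v11=0

Pure literal: v1 appears only negated; assign v1 = False.
v8 occurs only negated in the remaining clauses — set v8 = False.
Branch on v2: take v2 = False.
  then v10 is forced to True.
Try v3 = True.
The remaining clauses are satisfied by v4 = False, v5 = False, v6 = True, v7 = True, v9 = True, v11 = False.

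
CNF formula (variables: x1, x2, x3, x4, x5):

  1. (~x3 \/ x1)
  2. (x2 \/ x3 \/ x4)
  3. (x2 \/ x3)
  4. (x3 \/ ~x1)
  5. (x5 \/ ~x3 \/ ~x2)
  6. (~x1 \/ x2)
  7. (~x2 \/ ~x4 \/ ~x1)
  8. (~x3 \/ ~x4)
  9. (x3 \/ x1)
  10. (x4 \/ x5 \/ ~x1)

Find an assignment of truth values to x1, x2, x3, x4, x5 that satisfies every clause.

Pure literal: x5 appears only positively; assign x5 = True.
Branch on x1: take x1 = True.
  then x3 is forced to True.
  then x2 is forced to True.
  then x4 is forced to False.

x1=T, x2=T, x3=T, x4=F, x5=T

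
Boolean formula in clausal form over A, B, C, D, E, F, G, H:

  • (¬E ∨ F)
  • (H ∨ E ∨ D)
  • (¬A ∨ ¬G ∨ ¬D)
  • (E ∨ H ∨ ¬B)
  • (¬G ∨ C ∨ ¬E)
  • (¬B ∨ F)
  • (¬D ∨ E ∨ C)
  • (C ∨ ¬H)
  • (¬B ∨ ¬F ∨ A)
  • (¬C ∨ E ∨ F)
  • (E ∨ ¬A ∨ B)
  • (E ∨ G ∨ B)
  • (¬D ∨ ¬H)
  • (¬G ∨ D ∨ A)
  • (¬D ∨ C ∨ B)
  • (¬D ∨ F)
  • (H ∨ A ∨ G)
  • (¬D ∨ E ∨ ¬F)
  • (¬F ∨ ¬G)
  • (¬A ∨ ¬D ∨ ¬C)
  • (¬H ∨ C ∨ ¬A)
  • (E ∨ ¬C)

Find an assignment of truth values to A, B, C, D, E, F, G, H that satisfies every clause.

A=True  B=False  C=False  D=False  E=True  F=True  G=False  H=False

Try A = True.
The remaining clauses are satisfied by B = False, C = False, D = False, E = True, F = True, G = False, H = False.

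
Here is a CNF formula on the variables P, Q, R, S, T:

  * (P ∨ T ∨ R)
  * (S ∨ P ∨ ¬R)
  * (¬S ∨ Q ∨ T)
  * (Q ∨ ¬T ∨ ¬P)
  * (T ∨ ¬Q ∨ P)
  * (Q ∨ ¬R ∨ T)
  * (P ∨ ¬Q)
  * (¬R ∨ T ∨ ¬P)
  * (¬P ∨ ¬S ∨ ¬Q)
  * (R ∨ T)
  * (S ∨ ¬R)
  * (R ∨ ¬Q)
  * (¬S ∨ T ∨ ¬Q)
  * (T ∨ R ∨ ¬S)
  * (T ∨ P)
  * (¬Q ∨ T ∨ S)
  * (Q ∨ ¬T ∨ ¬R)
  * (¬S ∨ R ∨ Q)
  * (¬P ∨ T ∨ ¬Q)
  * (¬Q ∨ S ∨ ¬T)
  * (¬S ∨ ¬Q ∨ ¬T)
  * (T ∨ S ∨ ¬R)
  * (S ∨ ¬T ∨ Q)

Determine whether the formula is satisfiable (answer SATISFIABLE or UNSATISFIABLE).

UNSATISFIABLE

T = True:
  Q = True:
    propagation gives P=True, S=False; an empty clause results — contradiction.
  Q = False:
    propagation gives P=False, R=False, S=False; an empty clause results — contradiction.
T = False:
  propagation gives R=True, Q=True, P=True; an empty clause results — contradiction.
Every branch closes, so no satisfying assignment exists.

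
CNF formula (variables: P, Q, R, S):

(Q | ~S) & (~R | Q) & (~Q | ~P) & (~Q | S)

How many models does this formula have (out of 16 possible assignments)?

The models are:
  P=0 Q=0 R=0 S=0
  P=0 Q=1 R=0 S=1
  P=0 Q=1 R=1 S=1
  P=1 Q=0 R=0 S=0
Count: 4.

4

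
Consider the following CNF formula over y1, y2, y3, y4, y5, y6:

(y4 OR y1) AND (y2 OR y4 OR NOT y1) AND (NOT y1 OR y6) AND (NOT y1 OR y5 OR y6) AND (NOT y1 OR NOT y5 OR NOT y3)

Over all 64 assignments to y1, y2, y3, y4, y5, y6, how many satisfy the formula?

Case analysis on y1 and y4:
  y1=1, y4=1: y2 free; 3 ways for (y3,y5,y6) × 2^1 = 6.
  y1=1, y4=0: remaining (y2,y3,y5,y6) ∈ {(1,0,0,1); (1,0,1,1); (1,1,0,1)} — 3.
  y1=0, y4=1: y2, y3, y5, y6 free → 2^4 = 16.
  y1=0, y4=0: a clause becomes empty — 0.
Total: 6 + 3 + 16 + 0 = 25.

25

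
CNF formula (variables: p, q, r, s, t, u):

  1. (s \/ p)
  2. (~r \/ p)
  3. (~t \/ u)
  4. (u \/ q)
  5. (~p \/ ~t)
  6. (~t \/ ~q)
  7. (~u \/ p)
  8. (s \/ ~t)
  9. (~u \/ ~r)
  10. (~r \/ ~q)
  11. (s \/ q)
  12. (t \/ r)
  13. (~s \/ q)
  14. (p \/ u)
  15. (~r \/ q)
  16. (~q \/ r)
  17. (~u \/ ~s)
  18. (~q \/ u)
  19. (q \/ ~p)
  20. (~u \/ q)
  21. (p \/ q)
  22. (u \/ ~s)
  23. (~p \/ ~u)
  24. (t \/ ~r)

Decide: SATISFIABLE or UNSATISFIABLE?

q = True:
  propagation gives t=False, r=False; an empty clause results — contradiction.
q = False:
  propagation gives u=True; an empty clause results — contradiction.
Every branch closes, so no satisfying assignment exists.

UNSATISFIABLE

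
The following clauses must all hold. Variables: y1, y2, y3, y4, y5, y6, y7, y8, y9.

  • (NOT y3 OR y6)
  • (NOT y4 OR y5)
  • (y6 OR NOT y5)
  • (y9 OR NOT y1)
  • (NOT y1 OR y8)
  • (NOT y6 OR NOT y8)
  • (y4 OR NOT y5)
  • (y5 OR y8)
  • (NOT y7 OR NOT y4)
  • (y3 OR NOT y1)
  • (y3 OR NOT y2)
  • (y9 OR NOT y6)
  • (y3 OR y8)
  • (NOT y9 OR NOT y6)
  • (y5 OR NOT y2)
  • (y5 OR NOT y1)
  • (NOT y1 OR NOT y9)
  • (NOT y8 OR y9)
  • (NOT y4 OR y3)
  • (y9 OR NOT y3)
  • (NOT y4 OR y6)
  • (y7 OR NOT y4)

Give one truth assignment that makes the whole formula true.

y1=F, y2=F, y3=F, y4=F, y5=F, y6=F, y7=T, y8=T, y9=T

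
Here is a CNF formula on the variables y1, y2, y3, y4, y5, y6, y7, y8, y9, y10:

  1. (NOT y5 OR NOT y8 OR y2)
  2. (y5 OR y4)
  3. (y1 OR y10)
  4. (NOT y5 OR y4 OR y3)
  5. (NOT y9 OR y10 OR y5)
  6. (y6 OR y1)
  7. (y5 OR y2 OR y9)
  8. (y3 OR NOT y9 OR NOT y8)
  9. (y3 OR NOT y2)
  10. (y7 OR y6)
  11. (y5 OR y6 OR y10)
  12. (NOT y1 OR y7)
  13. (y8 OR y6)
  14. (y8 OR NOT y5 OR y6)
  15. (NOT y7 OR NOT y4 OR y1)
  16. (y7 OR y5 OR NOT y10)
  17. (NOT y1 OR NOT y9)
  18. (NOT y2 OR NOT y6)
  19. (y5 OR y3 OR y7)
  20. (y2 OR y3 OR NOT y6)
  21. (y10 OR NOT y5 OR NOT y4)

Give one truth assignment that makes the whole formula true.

y1=False, y2=False, y3=True, y4=False, y5=True, y6=True, y7=True, y8=False, y9=True, y10=True

Check each clause:
  1. (y2 OR NOT y8 OR NOT y5) — NOT y8 is true.
  2. (y5 OR y4) — y5 is true.
  3. (y10 OR y1) — y10 is true.
  4. (y3 OR NOT y5 OR y4) — y3 is true.
  5. (y10 OR y5 OR NOT y9) — y10 is true.
  6. (y1 OR y6) — y6 is true.
  7. (y9 OR y2 OR y5) — y9 is true.
  8. (NOT y8 OR y3 OR NOT y9) — NOT y8 is true.
  9. (y3 OR NOT y2) — y3 is true.
  10. (y7 OR y6) — y6 is true.
  11. (y5 OR y6 OR y10) — y10 is true.
  12. (NOT y1 OR y7) — NOT y1 is true.
  13. (y8 OR y6) — y6 is true.
  14. (y8 OR y6 OR NOT y5) — y6 is true.
  15. (NOT y7 OR NOT y4 OR y1) — NOT y4 is true.
  16. (y7 OR y5 OR NOT y10) — y5 is true.
  17. (NOT y9 OR NOT y1) — NOT y1 is true.
  18. (NOT y6 OR NOT y2) — NOT y2 is true.
  19. (y5 OR y7 OR y3) — y3 is true.
  20. (y2 OR y3 OR NOT y6) — y3 is true.
  21. (y10 OR NOT y4 OR NOT y5) — y10 is true.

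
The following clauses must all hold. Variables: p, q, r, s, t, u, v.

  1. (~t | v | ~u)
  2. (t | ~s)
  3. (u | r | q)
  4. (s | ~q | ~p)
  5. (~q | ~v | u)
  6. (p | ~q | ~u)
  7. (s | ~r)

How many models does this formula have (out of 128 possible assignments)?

Split on q, then u.
  q=1, u=1: remaining (p,r,s,t,v) ∈ {(1,0,1,1,1); (1,1,1,1,1)} — 2.
  q=1, u=0: 6 of the 32 assignments to (p,r,s,t,v) work.
  q=0, u=1: p free; 5 ways for (r,s,t,v) × 2^1 = 10.
  q=0, u=0: remaining (p,r,s,t,v) ∈ {(0,1,1,1,0); (0,1,1,1,1); (1,1,1,1,0); (1,1,1,1,1)} — 4.
Total: 2 + 6 + 10 + 4 = 22.

22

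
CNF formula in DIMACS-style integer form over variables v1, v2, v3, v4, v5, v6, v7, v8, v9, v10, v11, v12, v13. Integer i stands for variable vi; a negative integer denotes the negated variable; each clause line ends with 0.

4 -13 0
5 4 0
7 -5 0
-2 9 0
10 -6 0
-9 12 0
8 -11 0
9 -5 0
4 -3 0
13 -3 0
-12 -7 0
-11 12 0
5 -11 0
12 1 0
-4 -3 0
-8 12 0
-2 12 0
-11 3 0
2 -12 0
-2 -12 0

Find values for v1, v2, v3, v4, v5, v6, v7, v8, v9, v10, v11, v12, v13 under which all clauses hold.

v1=True, v2=False, v3=False, v4=True, v5=False, v6=True, v7=True, v8=False, v9=False, v10=True, v11=False, v12=False, v13=True

Pure literal: v1 appears only positively; assign v1 = True.
Pure literal: v10 appears only positively; assign v10 = True.
Try v2 = False.
  then v12 is forced to False.
  then v9 is forced to False.
  then v5 is forced to False.
  then v4 is forced to True.
  then v11 is forced to False.
  then v3 is forced to False.
  then v8 is forced to False.
v6, v7, v13 are now unconstrained; take v6 = True, v7 = True, v13 = True.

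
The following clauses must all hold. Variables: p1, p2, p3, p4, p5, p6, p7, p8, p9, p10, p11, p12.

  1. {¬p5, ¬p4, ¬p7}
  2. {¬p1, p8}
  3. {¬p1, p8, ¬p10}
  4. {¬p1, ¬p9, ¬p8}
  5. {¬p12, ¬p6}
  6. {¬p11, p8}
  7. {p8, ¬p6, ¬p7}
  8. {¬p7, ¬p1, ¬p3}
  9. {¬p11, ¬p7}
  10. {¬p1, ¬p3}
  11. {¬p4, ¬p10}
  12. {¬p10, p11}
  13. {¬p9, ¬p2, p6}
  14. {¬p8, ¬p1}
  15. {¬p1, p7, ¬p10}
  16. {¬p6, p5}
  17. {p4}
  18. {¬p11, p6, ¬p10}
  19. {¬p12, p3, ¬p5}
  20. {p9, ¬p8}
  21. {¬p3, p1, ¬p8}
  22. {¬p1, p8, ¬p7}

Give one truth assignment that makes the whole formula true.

p1 = 0, p2 = 0, p3 = 1, p4 = 1, p5 = 1, p6 = 0, p7 = 0, p8 = 0, p9 = 1, p10 = 0, p11 = 0, p12 = 0

(p4) is a unit clause, so p4 = True.
The clause (¬p10) is unit: p10 must be False.
p2 occurs only negated in the remaining clauses — set p2 = False.
p7 occurs only negated in the remaining clauses — set p7 = False.
Branch on p1: take p1 = False.
Branch on p3: take p3 = True.
  then p8 is forced to False.
  then p11 is forced to False.
Set p5 = True and propagate.
For the remaining variables, p6 = False, p9 = True, p12 = False works.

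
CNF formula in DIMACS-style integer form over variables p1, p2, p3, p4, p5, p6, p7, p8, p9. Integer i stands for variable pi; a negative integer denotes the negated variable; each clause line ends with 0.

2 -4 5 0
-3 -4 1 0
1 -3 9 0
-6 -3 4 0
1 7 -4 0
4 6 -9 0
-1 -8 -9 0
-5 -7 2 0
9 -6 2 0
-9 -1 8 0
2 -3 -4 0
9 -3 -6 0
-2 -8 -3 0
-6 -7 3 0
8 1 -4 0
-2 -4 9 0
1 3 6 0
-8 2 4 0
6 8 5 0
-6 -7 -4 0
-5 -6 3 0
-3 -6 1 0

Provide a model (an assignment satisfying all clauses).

p1=False, p2=True, p3=False, p4=False, p5=False, p6=True, p7=False, p8=False, p9=False

Branch on p1: take p1 = False.
For the remaining variables, p2 = True, p3 = False, p4 = False, p5 = False, p6 = True, p7 = False, p8 = False, p9 = False works.
Every clause has at least one true literal under this assignment.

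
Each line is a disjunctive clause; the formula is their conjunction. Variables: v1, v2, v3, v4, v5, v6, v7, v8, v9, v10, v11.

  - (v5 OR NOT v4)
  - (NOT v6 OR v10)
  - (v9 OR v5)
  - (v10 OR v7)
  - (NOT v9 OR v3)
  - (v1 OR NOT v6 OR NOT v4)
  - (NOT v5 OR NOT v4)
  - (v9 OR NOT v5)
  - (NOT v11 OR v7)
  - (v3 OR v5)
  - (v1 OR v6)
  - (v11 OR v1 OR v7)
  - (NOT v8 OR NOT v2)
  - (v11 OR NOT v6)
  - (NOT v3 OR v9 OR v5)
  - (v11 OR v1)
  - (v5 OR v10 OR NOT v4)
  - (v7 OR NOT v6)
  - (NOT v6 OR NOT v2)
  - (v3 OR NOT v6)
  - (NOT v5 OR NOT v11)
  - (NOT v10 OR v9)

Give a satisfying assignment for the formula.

Pure literal: v1 appears only positively; assign v1 = True.
v2 occurs only negated in the remaining clauses — set v2 = False.
Set v3 = True and propagate.
For the remaining variables, v4 = False, v5 = True, v6 = False, v7 = True, v8 = False, v9 = True, v10 = False, v11 = False works.
Every clause has at least one true literal under this assignment.

v1=T  v2=F  v3=T  v4=F  v5=T  v6=F  v7=T  v8=F  v9=T  v10=F  v11=F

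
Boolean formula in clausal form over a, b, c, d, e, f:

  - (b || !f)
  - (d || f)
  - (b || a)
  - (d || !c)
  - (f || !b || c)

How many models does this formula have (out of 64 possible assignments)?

20

Case analysis on b and f:
  b=T, f=T: a, e free; 3 ways for (c,d) × 2^2 = 12.
  b=T, f=F: remaining (a,c,d,e) ∈ {(F,T,T,F); (F,T,T,T); (T,T,T,F); (T,T,T,T)} — 4.
  b=F, f=T: a clause becomes empty — 0.
  b=F, f=F: remaining (a,c,d,e) ∈ {(T,F,T,F); (T,F,T,T); (T,T,T,F); (T,T,T,T)} — 4.
Total: 12 + 4 + 0 + 4 = 20.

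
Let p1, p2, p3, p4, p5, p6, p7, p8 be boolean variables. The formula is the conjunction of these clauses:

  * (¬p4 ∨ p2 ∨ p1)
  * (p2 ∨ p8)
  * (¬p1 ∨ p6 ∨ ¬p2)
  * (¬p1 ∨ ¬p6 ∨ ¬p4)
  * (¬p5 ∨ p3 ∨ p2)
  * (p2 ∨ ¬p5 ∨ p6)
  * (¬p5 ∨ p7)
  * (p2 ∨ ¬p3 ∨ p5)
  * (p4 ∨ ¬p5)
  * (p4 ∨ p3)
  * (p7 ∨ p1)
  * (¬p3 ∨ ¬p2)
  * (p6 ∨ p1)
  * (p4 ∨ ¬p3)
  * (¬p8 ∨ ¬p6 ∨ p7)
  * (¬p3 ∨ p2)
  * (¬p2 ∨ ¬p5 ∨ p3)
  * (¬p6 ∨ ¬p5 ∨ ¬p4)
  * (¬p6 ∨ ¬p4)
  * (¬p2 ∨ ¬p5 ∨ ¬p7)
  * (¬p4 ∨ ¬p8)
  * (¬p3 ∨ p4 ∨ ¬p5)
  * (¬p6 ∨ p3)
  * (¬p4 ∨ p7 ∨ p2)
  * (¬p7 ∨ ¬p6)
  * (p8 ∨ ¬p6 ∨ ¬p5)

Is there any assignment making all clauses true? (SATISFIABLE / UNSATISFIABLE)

UNSATISFIABLE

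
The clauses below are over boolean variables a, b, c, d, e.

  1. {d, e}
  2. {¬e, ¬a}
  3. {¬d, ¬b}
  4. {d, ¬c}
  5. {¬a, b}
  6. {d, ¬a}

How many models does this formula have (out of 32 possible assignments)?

6

Satisfying assignments:
  a=0 b=0 c=0 d=0 e=1
  a=0 b=0 c=0 d=1 e=0
  a=0 b=0 c=0 d=1 e=1
  a=0 b=0 c=1 d=1 e=0
  a=0 b=0 c=1 d=1 e=1
  a=0 b=1 c=0 d=0 e=1
That's 6 in total.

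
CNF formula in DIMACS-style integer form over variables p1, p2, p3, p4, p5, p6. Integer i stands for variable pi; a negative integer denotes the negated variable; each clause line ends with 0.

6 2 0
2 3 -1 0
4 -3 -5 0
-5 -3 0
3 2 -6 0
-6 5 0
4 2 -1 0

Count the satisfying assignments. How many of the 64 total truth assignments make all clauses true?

16

Case analysis on p2 and p3:
  p2=T, p3=T: remaining (p1,p4,p5,p6) ∈ {(F,F,F,F); (F,T,F,F); (T,F,F,F); (T,T,F,F)} — 4.
  p2=T, p3=F: p1, p4 free; 3 ways for (p5,p6) × 2^2 = 12.
  p2=F, p3=T: a clause becomes empty — 0.
  p2=F, p3=F: a clause becomes empty — 0.
Total: 4 + 12 + 0 + 0 = 16.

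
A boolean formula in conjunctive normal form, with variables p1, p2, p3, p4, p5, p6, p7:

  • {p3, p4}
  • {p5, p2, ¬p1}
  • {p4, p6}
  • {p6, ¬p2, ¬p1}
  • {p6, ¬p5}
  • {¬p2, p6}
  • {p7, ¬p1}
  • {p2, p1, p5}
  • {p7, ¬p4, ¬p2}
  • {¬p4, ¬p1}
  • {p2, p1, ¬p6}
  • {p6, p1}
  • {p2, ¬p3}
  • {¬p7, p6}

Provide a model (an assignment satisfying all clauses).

p1=F, p2=T, p3=T, p4=T, p5=F, p6=T, p7=T

Check each clause:
  1. {p3, p4} — p3 is true.
  2. {p5, p2, ¬p1} — p2 is true.
  3. {p4, p6} — p4 is true.
  4. {p6, ¬p2, ¬p1} — p6 is true.
  5. {p6, ¬p5} — ¬p5 is true.
  6. {p6, ¬p2} — p6 is true.
  7. {p7, ¬p1} — ¬p1 is true.
  8. {p2, p1, p5} — p2 is true.
  9. {¬p2, p7, ¬p4} — p7 is true.
  10. {¬p4, ¬p1} — ¬p1 is true.
  11. {p1, p2, ¬p6} — p2 is true.
  12. {p1, p6} — p6 is true.
  13. {p2, ¬p3} — p2 is true.
  14. {p6, ¬p7} — p6 is true.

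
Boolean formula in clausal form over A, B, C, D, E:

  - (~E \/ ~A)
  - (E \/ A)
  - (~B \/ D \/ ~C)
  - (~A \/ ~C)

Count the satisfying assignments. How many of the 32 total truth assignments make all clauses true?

Case analysis on A and C:
  A=T, C=T: a clause becomes empty — 0.
  A=T, C=F: remaining (B,D,E) ∈ {(F,F,F); (F,T,F); (T,F,F); (T,T,F)} — 4.
  A=F, C=T: remaining (B,D,E) ∈ {(F,F,T); (F,T,T); (T,T,T)} — 3.
  A=F, C=F: remaining (B,D,E) ∈ {(F,F,T); (F,T,T); (T,F,T); (T,T,T)} — 4.
Total: 0 + 4 + 3 + 4 = 11.

11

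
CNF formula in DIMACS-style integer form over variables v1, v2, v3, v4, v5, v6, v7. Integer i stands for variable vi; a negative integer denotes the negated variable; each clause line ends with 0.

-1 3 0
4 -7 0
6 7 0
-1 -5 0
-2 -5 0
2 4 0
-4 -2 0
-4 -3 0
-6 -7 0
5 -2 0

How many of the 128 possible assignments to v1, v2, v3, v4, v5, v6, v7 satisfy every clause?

4

Satisfying assignments:
  v1=0 v2=0 v3=0 v4=1 v5=0 v6=0 v7=1
  v1=0 v2=0 v3=0 v4=1 v5=0 v6=1 v7=0
  v1=0 v2=0 v3=0 v4=1 v5=1 v6=0 v7=1
  v1=0 v2=0 v3=0 v4=1 v5=1 v6=1 v7=0
Count: 4.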